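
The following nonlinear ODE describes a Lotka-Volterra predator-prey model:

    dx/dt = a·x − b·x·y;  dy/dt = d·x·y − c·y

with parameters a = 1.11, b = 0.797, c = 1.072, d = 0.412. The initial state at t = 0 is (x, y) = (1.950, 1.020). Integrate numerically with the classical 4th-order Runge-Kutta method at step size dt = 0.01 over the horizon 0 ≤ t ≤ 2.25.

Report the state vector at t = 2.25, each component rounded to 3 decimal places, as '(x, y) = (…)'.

(x, y) = (3.813, 1.388)

t=0.000: state=(1.950, 1.020)
step 1 (dt=0.01): k1=(0.579, -0.274), k2=(0.582, -0.272), k3=(0.582, -0.272), k4=(0.585, -0.271); state += dt/6·(k1+2k2+2k3+k4)
t=0.010: state=(1.956, 1.017)
t=0.020: state=(1.962, 1.015)
t=0.030: state=(1.968, 1.012)
continuing one RK4 step at a time; state shown every 10 steps (Δt=0.1):
t=0.100: state=(2.011, 0.994)
t=0.200: state=(2.078, 0.972)
t=0.300: state=(2.150, 0.952)
t=0.400: state=(2.229, 0.936)
t=0.500: state=(2.312, 0.923)
t=0.600: state=(2.402, 0.914)
t=0.700: state=(2.496, 0.908)
t=0.800: state=(2.594, 0.906)
t=0.900: state=(2.696, 0.908)
t=1.000: state=(2.802, 0.913)
t=1.100: state=(2.910, 0.923)
t=1.200: state=(3.020, 0.937)
t=1.300: state=(3.129, 0.955)
t=1.400: state=(3.237, 0.978)
t=1.500: state=(3.342, 1.007)
t=1.600: state=(3.442, 1.040)
t=1.700: state=(3.535, 1.079)
t=1.800: state=(3.619, 1.123)
t=1.900: state=(3.690, 1.173)
t=2.000: state=(3.747, 1.228)
t=2.100: state=(3.788, 1.289)
t=2.200: state=(3.809, 1.354)
t=2.250: state=(3.813, 1.388)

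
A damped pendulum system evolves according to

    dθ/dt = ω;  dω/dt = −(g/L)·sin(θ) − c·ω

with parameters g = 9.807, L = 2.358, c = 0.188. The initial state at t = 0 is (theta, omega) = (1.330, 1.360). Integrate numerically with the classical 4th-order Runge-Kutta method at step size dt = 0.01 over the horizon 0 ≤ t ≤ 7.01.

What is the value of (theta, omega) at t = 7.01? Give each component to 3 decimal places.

t=0.000: state=(1.330, 1.360)
step 1 (dt=0.01): k1=(1.360, -4.295), k2=(1.339, -4.297), k3=(1.339, -4.297), k4=(1.317, -4.300); state += dt/6·(k1+2k2+2k3+k4)
t=0.010: state=(1.343, 1.317)
t=0.020: state=(1.356, 1.274)
t=0.030: state=(1.369, 1.231)
continuing one RK4 step at a time; state shown every 25 steps (Δt=0.25):
t=0.250: state=(1.536, 0.290)
t=0.500: state=(1.479, -0.738)
t=0.750: state=(1.173, -1.690)
t=1.000: state=(0.652, -2.415)
t=1.250: state=(0.009, -2.630)
t=1.500: state=(-0.608, -2.203)
t=1.750: state=(-1.057, -1.344)
t=2.000: state=(-1.268, -0.343)
t=2.250: state=(-1.230, 0.642)
t=2.500: state=(-0.956, 1.520)
t=2.750: state=(-0.492, 2.125)
t=3.000: state=(0.065, 2.240)
t=3.250: state=(0.581, 1.807)
t=3.500: state=(0.939, 1.015)
t=3.750: state=(1.079, 0.099)
t=4.000: state=(0.991, -0.788)
t=4.250: state=(0.698, -1.518)
t=4.500: state=(0.260, -1.918)
t=4.750: state=(-0.221, -1.846)
t=5.000: state=(-0.626, -1.335)
t=5.250: state=(-0.868, -0.573)
t=5.500: state=(-0.908, 0.252)
t=5.750: state=(-0.748, 0.998)
t=6.000: state=(-0.427, 1.521)
t=6.250: state=(-0.019, 1.676)
t=6.500: state=(0.375, 1.413)
t=6.750: state=(0.661, 0.835)
t=7.000: state=(0.781, 0.115)
t=7.010: state=(0.782, 0.085)

(theta, omega) = (0.782, 0.085)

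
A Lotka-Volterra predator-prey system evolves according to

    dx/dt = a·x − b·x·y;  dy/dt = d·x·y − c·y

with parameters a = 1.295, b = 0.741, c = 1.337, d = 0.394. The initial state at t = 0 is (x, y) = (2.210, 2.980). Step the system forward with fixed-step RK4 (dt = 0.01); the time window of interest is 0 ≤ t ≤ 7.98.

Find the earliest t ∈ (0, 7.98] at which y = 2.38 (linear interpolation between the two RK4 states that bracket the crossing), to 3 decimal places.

t=0.000: state=(2.210, 2.980)
step 1 (dt=0.01): k1=(-2.018, -1.389), k2=(-1.998, -1.398), k3=(-1.998, -1.398), k4=(-1.977, -1.406); state += dt/6·(k1+2k2+2k3+k4)
t=0.010: state=(2.190, 2.966)
t=0.020: state=(2.170, 2.952)
t=0.030: state=(2.151, 2.938)
t=0.380: state=(1.695, 2.388)
next step: t=0.390: state=(1.687, 2.372) — y has crossed 2.38
linear interpolation between t=0.380 (2.38797) and t=0.390 (2.37201) → t≈0.385

t = 0.385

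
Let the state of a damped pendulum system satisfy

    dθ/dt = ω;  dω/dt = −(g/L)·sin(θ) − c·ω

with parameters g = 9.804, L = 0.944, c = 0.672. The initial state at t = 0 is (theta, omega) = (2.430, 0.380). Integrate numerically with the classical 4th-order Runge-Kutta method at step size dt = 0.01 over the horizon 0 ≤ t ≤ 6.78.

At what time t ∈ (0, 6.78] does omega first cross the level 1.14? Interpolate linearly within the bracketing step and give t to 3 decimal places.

t=0.000: state=(2.430, 0.380)
step 1 (dt=0.01): k1=(0.380, -7.038), k2=(0.345, -6.999), k3=(0.345, -7.000), k4=(0.310, -6.963); state += dt/6·(k1+2k2+2k3+k4)
t=0.010: state=(2.433, 0.310)
t=0.020: state=(2.436, 0.241)
t=0.030: state=(2.438, 0.172)
continuing one RK4 step at a time; state shown every 25 steps (Δt=0.25):
t=0.250: state=(2.316, -1.282)
t=0.500: state=(1.769, -3.151)
t=0.750: state=(0.747, -4.854)
t=1.000: state=(-0.465, -4.355)
t=1.250: state=(-1.255, -1.821)
t=1.500: state=(-1.375, 0.801)
t=1.530: state=(-1.346, 1.087)
next step: t=1.540: state=(-1.335, 1.180) — omega has crossed 1.14
linear interpolation between t=1.530 (1.08656) and t=1.540 (1.18007) → t≈1.536

t = 1.536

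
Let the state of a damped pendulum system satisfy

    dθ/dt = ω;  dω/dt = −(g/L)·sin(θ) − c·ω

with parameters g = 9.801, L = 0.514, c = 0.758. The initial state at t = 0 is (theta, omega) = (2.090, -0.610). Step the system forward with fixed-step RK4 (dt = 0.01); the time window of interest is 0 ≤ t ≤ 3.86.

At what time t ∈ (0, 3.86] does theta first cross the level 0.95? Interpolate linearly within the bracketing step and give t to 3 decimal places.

t=0.000: state=(2.090, -0.610)
step 1 (dt=0.01): k1=(-0.610, -16.093), k2=(-0.690, -16.061), k3=(-0.690, -16.065), k4=(-0.771, -16.036); state += dt/6·(k1+2k2+2k3+k4)
t=0.010: state=(2.083, -0.771)
t=0.020: state=(2.075, -0.931)
t=0.030: state=(2.064, -1.091)
continuing one RK4 step at a time; state shown every 20 steps (Δt=0.2):
t=0.200: state=(1.647, -3.825)
t=0.340: state=(0.963, -5.847)
next step: t=0.350: state=(0.904, -5.955) — theta has crossed 0.95
linear interpolation between t=0.340 (0.96269) and t=0.350 (0.90367) → t≈0.342

t = 0.342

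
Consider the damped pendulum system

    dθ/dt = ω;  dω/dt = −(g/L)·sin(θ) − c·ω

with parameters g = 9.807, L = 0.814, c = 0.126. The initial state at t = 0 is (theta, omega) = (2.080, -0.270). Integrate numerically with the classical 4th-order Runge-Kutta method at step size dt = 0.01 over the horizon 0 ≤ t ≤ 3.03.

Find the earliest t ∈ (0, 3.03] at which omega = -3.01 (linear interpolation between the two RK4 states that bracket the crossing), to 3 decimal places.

t = 0.250

t=0.000: state=(2.080, -0.270)
step 1 (dt=0.01): k1=(-0.270, -10.485), k2=(-0.322, -10.487), k3=(-0.322, -10.488), k4=(-0.375, -10.491); state += dt/6·(k1+2k2+2k3+k4)
t=0.010: state=(2.077, -0.375)
t=0.020: state=(2.073, -0.480)
t=0.030: state=(2.067, -0.585)
continuing one RK4 step at a time; state shown every 10 steps (Δt=0.1):
t=0.100: state=(2.000, -1.329)
t=0.200: state=(1.812, -2.438)
t=0.240: state=(1.706, -2.897)
next step: t=0.250: state=(1.676, -3.013) — omega has crossed -3.01
linear interpolation between t=0.240 (-2.89745) and t=0.250 (-3.01333) → t≈0.250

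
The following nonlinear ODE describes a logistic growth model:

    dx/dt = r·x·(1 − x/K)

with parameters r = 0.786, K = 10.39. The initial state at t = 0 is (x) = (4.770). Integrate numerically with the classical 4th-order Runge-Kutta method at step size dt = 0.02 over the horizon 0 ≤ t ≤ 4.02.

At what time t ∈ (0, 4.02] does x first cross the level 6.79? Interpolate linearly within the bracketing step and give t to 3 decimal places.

t=0.000: state=(4.770)
step 1 (dt=0.02): k1=(2.028), k2=(2.029), k3=(2.029), k4=(2.030); state += dt/6·(k1+2k2+2k3+k4)
t=0.020: state=(4.811)
t=0.040: state=(4.851)
t=0.060: state=(4.892)
continuing one RK4 step at a time; state shown every 10 steps (Δt=0.2):
t=0.200: state=(5.177)
t=0.400: state=(5.585)
t=0.600: state=(5.988)
t=0.800: state=(6.381)
t=1.000: state=(6.761)
next step: t=1.020: state=(6.798) — x has crossed 6.79
linear interpolation between t=1.000 (6.76053) and t=1.020 (6.79757) → t≈1.016

t = 1.016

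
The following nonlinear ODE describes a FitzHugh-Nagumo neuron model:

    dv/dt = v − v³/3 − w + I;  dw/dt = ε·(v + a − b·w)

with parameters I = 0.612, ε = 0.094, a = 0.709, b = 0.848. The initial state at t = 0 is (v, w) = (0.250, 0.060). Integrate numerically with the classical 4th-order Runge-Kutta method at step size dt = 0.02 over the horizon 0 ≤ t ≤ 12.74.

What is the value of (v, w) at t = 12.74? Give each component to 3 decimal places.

t=0.000: state=(0.250, 0.060)
step 1 (dt=0.02): k1=(0.797, 0.085), k2=(0.803, 0.086), k3=(0.803, 0.086), k4=(0.810, 0.087); state += dt/6·(k1+2k2+2k3+k4)
t=0.020: state=(0.266, 0.062)
t=0.040: state=(0.282, 0.063)
t=0.060: state=(0.299, 0.065)
continuing one RK4 step at a time; state shown every 25 steps (Δt=0.5):
t=0.500: state=(0.729, 0.112)
t=1.000: state=(1.282, 0.187)
t=1.500: state=(1.655, 0.281)
t=2.000: state=(1.789, 0.383)
t=2.500: state=(1.804, 0.484)
t=3.000: state=(1.779, 0.580)
t=3.500: state=(1.742, 0.671)
t=4.000: state=(1.701, 0.757)
t=4.500: state=(1.658, 0.838)
t=5.000: state=(1.614, 0.913)
t=5.500: state=(1.569, 0.983)
t=6.000: state=(1.524, 1.049)
t=6.500: state=(1.477, 1.110)
t=7.000: state=(1.429, 1.166)
t=7.500: state=(1.379, 1.218)
t=8.000: state=(1.328, 1.265)
t=8.500: state=(1.274, 1.308)
t=9.000: state=(1.216, 1.347)
t=9.500: state=(1.155, 1.382)
t=10.000: state=(1.087, 1.412)
t=10.500: state=(1.012, 1.438)
t=11.000: state=(0.926, 1.459)
t=11.500: state=(0.824, 1.475)
t=12.000: state=(0.697, 1.485)
t=12.500: state=(0.528, 1.488)
t=12.740: state=(0.423, 1.487)

(v, w) = (0.423, 1.487)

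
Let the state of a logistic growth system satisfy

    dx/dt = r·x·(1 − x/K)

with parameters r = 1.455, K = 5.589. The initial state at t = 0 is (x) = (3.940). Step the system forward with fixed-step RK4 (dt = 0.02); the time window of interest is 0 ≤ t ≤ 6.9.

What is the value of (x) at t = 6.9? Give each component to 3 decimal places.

t=0.000: state=(3.940)
step 1 (dt=0.02): k1=(1.691), k2=(1.681), k3=(1.681), k4=(1.671); state += dt/6·(k1+2k2+2k3+k4)
t=0.020: state=(3.974)
t=0.040: state=(4.007)
t=0.060: state=(4.040)
continuing one RK4 step at a time; state shown every 25 steps (Δt=0.5):
t=0.500: state=(4.649)
t=1.000: state=(5.092)
t=1.500: state=(5.337)
t=2.000: state=(5.464)
t=2.500: state=(5.528)
t=3.000: state=(5.559)
t=3.500: state=(5.575)
t=4.000: state=(5.582)
t=4.500: state=(5.586)
t=5.000: state=(5.587)
t=5.500: state=(5.588)
t=6.000: state=(5.589)
t=6.500: state=(5.589)
t=6.900: state=(5.589)

(x) = (5.589)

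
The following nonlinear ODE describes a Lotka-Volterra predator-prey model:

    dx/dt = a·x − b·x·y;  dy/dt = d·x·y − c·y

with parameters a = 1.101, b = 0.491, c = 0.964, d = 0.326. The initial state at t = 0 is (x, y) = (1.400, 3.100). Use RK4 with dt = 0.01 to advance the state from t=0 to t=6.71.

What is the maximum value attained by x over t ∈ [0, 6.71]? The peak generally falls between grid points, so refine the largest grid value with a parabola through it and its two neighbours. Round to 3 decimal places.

t=0.000: state=(1.400, 3.100)
step 1 (dt=0.01): k1=(-0.590, -1.574), k2=(-0.583, -1.573), k3=(-0.583, -1.573), k4=(-0.576, -1.571); state += dt/6·(k1+2k2+2k3+k4)
t=0.010: state=(1.394, 3.084)
t=0.020: state=(1.388, 3.069)
t=0.030: state=(1.383, 3.053)
continuing one RK4 step at a time; state shown every 25 steps (Δt=0.25):
t=0.250: state=(1.290, 2.717)
t=0.500: state=(1.244, 2.367)
t=0.750: state=(1.249, 2.058)
t=1.000: state=(1.300, 1.794)
t=1.250: state=(1.392, 1.573)
t=1.500: state=(1.529, 1.392)
t=1.750: state=(1.713, 1.248)
t=2.000: state=(1.950, 1.138)
t=2.250: state=(2.244, 1.060)
t=2.500: state=(2.602, 1.015)
t=2.750: state=(3.029, 1.003)
t=3.000: state=(3.523, 1.029)
t=3.250: state=(4.073, 1.101)
t=3.500: state=(4.650, 1.235)
t=3.750: state=(5.198, 1.450)
t=4.000: state=(5.624, 1.773)
t=4.250: state=(5.802, 2.225)
t=4.500: state=(5.621, 2.792)
t=4.750: state=(5.061, 3.399)
t=5.000: state=(4.249, 3.907)
t=5.250: state=(3.395, 4.191)
t=5.500: state=(2.663, 4.210)
t=5.750: state=(2.113, 4.014)
t=6.000: state=(1.733, 3.686)
t=6.250: state=(1.486, 3.300)
t=6.500: state=(1.337, 2.908)
t=6.710: state=(1.269, 2.596)
largest grid value and its neighbours: x(4.250)=5.80187, x(4.260)=5.80207, x(4.270)=5.80169
parabola through these three points peaks at t≈4.259 with x≈5.80208

max x = 5.802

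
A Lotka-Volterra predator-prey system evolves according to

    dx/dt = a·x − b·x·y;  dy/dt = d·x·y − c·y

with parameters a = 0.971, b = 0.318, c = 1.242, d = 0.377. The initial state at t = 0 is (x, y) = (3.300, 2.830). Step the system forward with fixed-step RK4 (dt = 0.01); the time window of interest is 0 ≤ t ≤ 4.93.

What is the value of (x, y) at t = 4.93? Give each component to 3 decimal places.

t=0.000: state=(3.300, 2.830)
step 1 (dt=0.01): k1=(0.234, 0.006), k2=(0.235, 0.007), k3=(0.235, 0.007), k4=(0.235, 0.008); state += dt/6·(k1+2k2+2k3+k4)
t=0.010: state=(3.302, 2.830)
t=0.020: state=(3.305, 2.830)
t=0.030: state=(3.307, 2.830)
continuing one RK4 step at a time; state shown every 20 steps (Δt=0.2):
t=0.200: state=(3.347, 2.836)
t=0.400: state=(3.392, 2.852)
t=0.600: state=(3.433, 2.878)
t=0.800: state=(3.468, 2.912)
t=1.000: state=(3.495, 2.953)
t=1.200: state=(3.512, 3.000)
t=1.400: state=(3.518, 3.051)
t=1.600: state=(3.513, 3.102)
t=1.800: state=(3.496, 3.152)
t=2.000: state=(3.469, 3.197)
t=2.200: state=(3.433, 3.236)
t=2.400: state=(3.390, 3.265)
t=2.600: state=(3.343, 3.282)
t=2.800: state=(3.294, 3.288)
t=3.000: state=(3.245, 3.282)
t=3.200: state=(3.200, 3.265)
t=3.400: state=(3.160, 3.236)
t=3.600: state=(3.127, 3.200)
t=3.800: state=(3.102, 3.156)
t=4.000: state=(3.087, 3.109)
t=4.200: state=(3.081, 3.060)
t=4.400: state=(3.084, 3.011)
t=4.600: state=(3.097, 2.965)
t=4.800: state=(3.119, 2.924)
t=4.930: state=(3.137, 2.900)

(x, y) = (3.137, 2.900)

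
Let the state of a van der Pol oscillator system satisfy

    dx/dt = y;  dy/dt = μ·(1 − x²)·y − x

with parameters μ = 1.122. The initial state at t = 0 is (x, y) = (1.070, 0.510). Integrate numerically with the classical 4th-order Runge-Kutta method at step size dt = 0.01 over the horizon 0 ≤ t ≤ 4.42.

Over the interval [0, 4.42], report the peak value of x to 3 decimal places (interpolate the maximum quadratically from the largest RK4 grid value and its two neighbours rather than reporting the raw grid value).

t=0.000: state=(1.070, 0.510)
step 1 (dt=0.01): k1=(0.510, -1.153), k2=(0.504, -1.158), k3=(0.504, -1.158), k4=(0.498, -1.162); state += dt/6·(k1+2k2+2k3+k4)
t=0.010: state=(1.075, 0.498)
t=0.020: state=(1.080, 0.487)
t=0.030: state=(1.085, 0.475)
continuing one RK4 step at a time; state shown every 20 steps (Δt=0.2):
t=0.200: state=(1.148, 0.267)
t=0.400: state=(1.177, 0.023)
t=0.600: state=(1.158, -0.204)
t=0.800: state=(1.096, -0.411)
t=1.000: state=(0.994, -0.610)
t=1.200: state=(0.852, -0.819)
t=1.400: state=(0.664, -1.060)
t=1.600: state=(0.424, -1.359)
t=1.800: state=(0.116, -1.732)
t=2.000: state=(-0.272, -2.145)
t=2.200: state=(-0.734, -2.423)
t=2.400: state=(-1.210, -2.247)
t=2.600: state=(-1.596, -1.540)
t=2.800: state=(-1.819, -0.715)
t=3.000: state=(-1.898, -0.124)
t=3.200: state=(-1.885, 0.219)
t=3.400: state=(-1.820, 0.413)
t=3.600: state=(-1.725, 0.538)
t=3.800: state=(-1.607, 0.637)
t=4.000: state=(-1.470, 0.734)
t=4.200: state=(-1.312, 0.847)
t=4.400: state=(-1.129, 0.990)
t=4.420: state=(-1.109, 1.007)
largest grid value and its neighbours: x(0.410)=1.17697, x(0.420)=1.17702, x(0.430)=1.17695
parabola through these three points peaks at t≈0.419 with x≈1.17702

max x = 1.177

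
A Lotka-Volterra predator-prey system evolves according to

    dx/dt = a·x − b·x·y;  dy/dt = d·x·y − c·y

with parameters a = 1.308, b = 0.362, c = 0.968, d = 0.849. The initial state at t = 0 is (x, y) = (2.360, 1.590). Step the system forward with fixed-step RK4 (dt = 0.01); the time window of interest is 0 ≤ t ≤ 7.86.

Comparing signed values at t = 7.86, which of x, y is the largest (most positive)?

largest component: y

t=0.000: state=(2.360, 1.590)
step 1 (dt=0.01): k1=(1.729, 1.647), k2=(1.728, 1.667), k3=(1.728, 1.667), k4=(1.727, 1.687); state += dt/6·(k1+2k2+2k3+k4)
t=0.010: state=(2.377, 1.607)
t=0.020: state=(2.395, 1.624)
t=0.030: state=(2.412, 1.641)
continuing one RK4 step at a time; state shown every 50 steps (Δt=0.5):
t=0.500: state=(3.034, 3.144)
t=1.000: state=(2.465, 6.608)
t=1.500: state=(1.126, 8.608)
t=2.000: state=(0.498, 7.310)
t=2.500: state=(0.307, 5.300)
t=3.000: state=(0.264, 3.676)
t=3.500: state=(0.291, 2.543)
t=4.000: state=(0.380, 1.803)
t=4.500: state=(0.551, 1.349)
t=5.000: state=(0.851, 1.113)
t=5.500: state=(1.345, 1.085)
t=6.000: state=(2.085, 1.373)
t=6.500: state=(2.891, 2.452)
t=7.000: state=(2.829, 5.378)
t=7.500: state=(1.498, 8.418)
t=7.860: state=(0.790, 8.329)
compare at T: x=0.790, y=8.329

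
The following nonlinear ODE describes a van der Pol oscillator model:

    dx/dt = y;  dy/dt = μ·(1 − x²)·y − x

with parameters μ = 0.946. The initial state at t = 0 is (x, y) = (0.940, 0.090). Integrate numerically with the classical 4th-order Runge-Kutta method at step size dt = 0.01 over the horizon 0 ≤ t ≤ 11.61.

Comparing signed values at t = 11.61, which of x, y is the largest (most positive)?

largest component: y

t=0.000: state=(0.940, 0.090)
step 1 (dt=0.01): k1=(0.090, -0.930), k2=(0.085, -0.931), k3=(0.085, -0.931), k4=(0.081, -0.932); state += dt/6·(k1+2k2+2k3+k4)
t=0.010: state=(0.941, 0.081)
t=0.020: state=(0.942, 0.071)
t=0.030: state=(0.942, 0.062)
continuing one RK4 step at a time; state shown every 50 steps (Δt=0.5):
t=0.500: state=(0.867, -0.384)
t=1.000: state=(0.551, -0.896)
t=1.500: state=(-0.055, -1.554)
t=2.000: state=(-0.961, -1.884)
t=2.500: state=(-1.654, -0.713)
t=3.000: state=(-1.727, 0.280)
t=3.500: state=(-1.469, 0.708)
t=4.000: state=(-1.023, 1.099)
t=4.500: state=(-0.320, 1.787)
t=5.000: state=(0.802, 2.573)
t=5.500: state=(1.821, 1.106)
t=6.000: state=(1.972, -0.241)
t=6.500: state=(1.738, -0.634)
t=7.000: state=(1.355, -0.905)
t=7.500: state=(0.803, -1.355)
t=8.000: state=(-0.072, -2.220)
t=8.500: state=(-1.319, -2.332)
t=9.000: state=(-1.983, -0.355)
t=9.500: state=(-1.914, 0.452)
t=10.000: state=(-1.612, 0.735)
t=10.500: state=(-1.174, 1.041)
t=11.000: state=(-0.525, 1.628)
t=11.500: state=(0.523, 2.549)
t=11.610: state=(0.809, 2.624)
compare at T: x=0.809, y=2.624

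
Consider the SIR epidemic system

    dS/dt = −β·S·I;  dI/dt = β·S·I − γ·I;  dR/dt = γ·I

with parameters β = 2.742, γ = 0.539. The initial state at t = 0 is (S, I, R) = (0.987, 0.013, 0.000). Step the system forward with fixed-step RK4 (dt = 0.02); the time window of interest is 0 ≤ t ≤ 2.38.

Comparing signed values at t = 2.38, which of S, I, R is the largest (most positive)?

t=0.000: state=(0.987, 0.013, 0.000)
step 1 (dt=0.02): k1=(-0.035, 0.028, 0.007), k2=(-0.036, 0.029, 0.007), k3=(-0.036, 0.029, 0.007), k4=(-0.037, 0.029, 0.007); state += dt/6·(k1+2k2+2k3+k4)
t=0.020: state=(0.986, 0.014, 0.000)
t=0.040: state=(0.986, 0.014, 0.000)
t=0.060: state=(0.985, 0.015, 0.000)
continuing one RK4 step at a time; state shown every 5 steps (Δt=0.1):
t=0.100: state=(0.983, 0.016, 0.001)
t=0.200: state=(0.978, 0.020, 0.002)
t=0.300: state=(0.972, 0.025, 0.003)
t=0.400: state=(0.965, 0.031, 0.004)
t=0.500: state=(0.956, 0.038, 0.006)
t=0.600: state=(0.945, 0.046, 0.009)
t=0.700: state=(0.932, 0.057, 0.011)
t=0.800: state=(0.916, 0.069, 0.015)
t=0.900: state=(0.897, 0.084, 0.019)
t=1.000: state=(0.874, 0.102, 0.024)
t=1.100: state=(0.848, 0.122, 0.030)
t=1.200: state=(0.817, 0.146, 0.037)
t=1.300: state=(0.783, 0.172, 0.046)
t=1.400: state=(0.744, 0.201, 0.056)
t=1.500: state=(0.701, 0.232, 0.067)
t=1.600: state=(0.655, 0.265, 0.081)
t=1.700: state=(0.606, 0.298, 0.096)
t=1.800: state=(0.556, 0.331, 0.113)
t=1.900: state=(0.505, 0.363, 0.132)
t=2.000: state=(0.456, 0.392, 0.152)
t=2.100: state=(0.408, 0.418, 0.174)
t=2.200: state=(0.362, 0.441, 0.197)
t=2.300: state=(0.320, 0.458, 0.221)
t=2.380: state=(0.289, 0.469, 0.241)
compare at T: S=0.289, I=0.469, R=0.241

largest component: I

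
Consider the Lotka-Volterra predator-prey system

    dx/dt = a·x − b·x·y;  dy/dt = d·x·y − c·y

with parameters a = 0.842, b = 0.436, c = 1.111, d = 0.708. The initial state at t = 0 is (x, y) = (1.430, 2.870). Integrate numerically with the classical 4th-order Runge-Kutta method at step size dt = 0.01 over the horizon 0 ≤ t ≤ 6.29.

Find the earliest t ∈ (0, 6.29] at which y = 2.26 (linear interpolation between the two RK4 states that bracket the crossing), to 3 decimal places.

t=0.000: state=(1.430, 2.870)
step 1 (dt=0.01): k1=(-0.585, -0.283), k2=(-0.583, -0.289), k3=(-0.583, -0.289), k4=(-0.581, -0.294); state += dt/6·(k1+2k2+2k3+k4)
t=0.010: state=(1.424, 2.867)
t=0.020: state=(1.418, 2.864)
t=0.030: state=(1.413, 2.861)
continuing one RK4 step at a time; state shown every 25 steps (Δt=0.25):
t=0.250: state=(1.297, 2.766)
t=0.500: state=(1.194, 2.611)
t=0.750: state=(1.120, 2.427)
t=0.960: state=(1.078, 2.262)
next step: t=0.970: state=(1.077, 2.254) — y has crossed 2.26
linear interpolation between t=0.960 (2.26226) and t=0.970 (2.25440) → t≈0.963

t = 0.963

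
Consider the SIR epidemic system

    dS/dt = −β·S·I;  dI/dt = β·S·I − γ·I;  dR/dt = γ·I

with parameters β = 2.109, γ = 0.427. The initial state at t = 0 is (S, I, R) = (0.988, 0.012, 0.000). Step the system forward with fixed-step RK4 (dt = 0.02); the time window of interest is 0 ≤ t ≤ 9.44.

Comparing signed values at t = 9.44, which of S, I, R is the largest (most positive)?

largest component: R

t=0.000: state=(0.988, 0.012, 0.000)
step 1 (dt=0.02): k1=(-0.025, 0.020, 0.005), k2=(-0.025, 0.020, 0.005), k3=(-0.025, 0.020, 0.005), k4=(-0.026, 0.021, 0.005); state += dt/6·(k1+2k2+2k3+k4)
t=0.020: state=(0.987, 0.012, 0.000)
t=0.040: state=(0.987, 0.013, 0.000)
t=0.060: state=(0.986, 0.013, 0.000)
continuing one RK4 step at a time; state shown every 25 steps (Δt=0.5):
t=0.500: state=(0.969, 0.027, 0.004)
t=1.000: state=(0.927, 0.060, 0.013)
t=1.500: state=(0.844, 0.124, 0.032)
t=2.000: state=(0.704, 0.227, 0.069)
t=2.500: state=(0.519, 0.351, 0.130)
t=3.000: state=(0.340, 0.444, 0.216)
t=3.500: state=(0.208, 0.477, 0.316)
t=4.000: state=(0.127, 0.457, 0.416)
t=4.500: state=(0.080, 0.411, 0.509)
t=5.000: state=(0.053, 0.356, 0.591)
t=5.500: state=(0.038, 0.301, 0.661)
t=6.000: state=(0.028, 0.252, 0.720)
t=6.500: state=(0.022, 0.209, 0.769)
t=7.000: state=(0.018, 0.172, 0.810)
t=7.500: state=(0.015, 0.142, 0.843)
t=8.000: state=(0.013, 0.116, 0.870)
t=8.500: state=(0.012, 0.095, 0.893)
t=9.000: state=(0.011, 0.078, 0.911)
t=9.440: state=(0.010, 0.065, 0.925)
compare at T: S=0.010, I=0.065, R=0.925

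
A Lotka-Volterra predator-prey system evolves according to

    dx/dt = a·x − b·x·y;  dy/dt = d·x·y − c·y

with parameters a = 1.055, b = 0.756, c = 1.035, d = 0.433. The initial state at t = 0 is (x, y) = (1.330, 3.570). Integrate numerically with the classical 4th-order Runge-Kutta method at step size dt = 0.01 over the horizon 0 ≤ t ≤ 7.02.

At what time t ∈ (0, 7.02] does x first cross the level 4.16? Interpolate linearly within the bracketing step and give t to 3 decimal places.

t = 4.621

t=0.000: state=(1.330, 3.570)
step 1 (dt=0.01): k1=(-2.186, -1.639), k2=(-2.160, -1.652), k3=(-2.160, -1.652), k4=(-2.135, -1.665); state += dt/6·(k1+2k2+2k3+k4)
t=0.010: state=(1.308, 3.553)
t=0.020: state=(1.287, 3.537)
t=0.030: state=(1.267, 3.520)
continuing one RK4 step at a time; state shown every 25 steps (Δt=0.25):
t=0.250: state=(0.920, 3.106)
t=0.500: state=(0.698, 2.614)
t=0.750: state=(0.579, 2.161)
t=1.000: state=(0.520, 1.770)
t=1.250: state=(0.501, 1.444)
t=1.500: state=(0.509, 1.177)
t=1.750: state=(0.542, 0.962)
t=2.000: state=(0.598, 0.789)
t=2.250: state=(0.680, 0.653)
t=2.500: state=(0.791, 0.546)
t=2.750: state=(0.936, 0.462)
t=3.000: state=(1.124, 0.399)
t=3.250: state=(1.363, 0.352)
t=3.500: state=(1.665, 0.320)
t=3.750: state=(2.045, 0.302)
t=4.000: state=(2.516, 0.298)
t=4.250: state=(3.093, 0.311)
t=4.500: state=(3.784, 0.348)
t=4.620: state=(4.156, 0.378)
next step: t=4.630: state=(4.188, 0.381) — x has crossed 4.16
linear interpolation between t=4.620 (4.15618) and t=4.630 (4.18822) → t≈4.621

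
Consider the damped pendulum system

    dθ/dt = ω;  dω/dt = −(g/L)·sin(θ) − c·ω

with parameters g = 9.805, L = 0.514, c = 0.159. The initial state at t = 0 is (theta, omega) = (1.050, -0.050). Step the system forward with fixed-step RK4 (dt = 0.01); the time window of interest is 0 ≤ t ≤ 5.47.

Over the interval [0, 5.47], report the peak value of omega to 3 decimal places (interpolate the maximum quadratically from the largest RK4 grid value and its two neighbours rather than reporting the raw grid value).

max omega = 4.009

t=0.000: state=(1.050, -0.050)
step 1 (dt=0.01): k1=(-0.050, -16.539), k2=(-0.133, -16.523), k3=(-0.133, -16.519), k4=(-0.215, -16.500); state += dt/6·(k1+2k2+2k3+k4)
t=0.010: state=(1.049, -0.215)
t=0.020: state=(1.046, -0.380)
t=0.030: state=(1.041, -0.544)
continuing one RK4 step at a time; state shown every 20 steps (Δt=0.2):
t=0.200: state=(0.725, -3.060)
t=0.400: state=(-0.052, -4.235)
t=0.600: state=(-0.769, -2.533)
t=0.800: state=(-0.975, 0.537)
t=1.000: state=(-0.577, 3.250)
t=1.200: state=(0.185, 3.894)
t=1.400: state=(0.799, 1.914)
t=1.600: state=(0.885, -1.068)
t=1.800: state=(0.414, -3.395)
t=2.000: state=(-0.318, -3.462)
t=2.200: state=(-0.814, -1.240)
t=2.400: state=(-0.775, 1.598)
t=2.600: state=(-0.240, 3.446)
t=2.800: state=(0.441, 2.929)
t=3.000: state=(0.805, 0.537)
t=3.200: state=(0.641, -2.081)
t=3.400: state=(0.062, -3.360)
t=3.600: state=(-0.542, -2.306)
t=3.800: state=(-0.765, 0.168)
t=4.000: state=(-0.486, 2.468)
t=4.200: state=(0.110, 3.116)
t=4.400: state=(0.612, 1.614)
t=4.600: state=(0.692, -0.837)
t=4.800: state=(0.316, -2.712)
t=5.000: state=(-0.264, -2.717)
t=5.200: state=(-0.645, -0.886)
t=5.400: state=(-0.587, 1.428)
t=5.470: state=(-0.463, 2.082)
largest grid value and its neighbours: omega(1.140)=4.00779, omega(1.150)=4.00781, omega(1.160)=4.00020
parabola through these three points peaks at t≈1.145 with omega≈4.00875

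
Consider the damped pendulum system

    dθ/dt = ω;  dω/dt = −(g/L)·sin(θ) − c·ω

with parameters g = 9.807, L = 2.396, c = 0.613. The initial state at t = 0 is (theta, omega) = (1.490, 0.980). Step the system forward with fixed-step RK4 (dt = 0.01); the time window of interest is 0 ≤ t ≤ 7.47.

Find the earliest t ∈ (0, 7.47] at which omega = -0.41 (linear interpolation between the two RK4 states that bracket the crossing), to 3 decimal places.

t=0.000: state=(1.490, 0.980)
step 1 (dt=0.01): k1=(0.980, -4.680), k2=(0.957, -4.668), k3=(0.957, -4.668), k4=(0.933, -4.655); state += dt/6·(k1+2k2+2k3+k4)
t=0.010: state=(1.500, 0.933)
t=0.020: state=(1.509, 0.887)
t=0.030: state=(1.517, 0.841)
continuing one RK4 step at a time; state shown every 25 steps (Δt=0.25):
t=0.250: state=(1.596, -0.107)
t=0.320: state=(1.578, -0.383)
next step: t=0.330: state=(1.574, -0.422) — omega has crossed -0.41
linear interpolation between t=0.320 (-0.38337) and t=0.330 (-0.42183) → t≈0.327

t = 0.327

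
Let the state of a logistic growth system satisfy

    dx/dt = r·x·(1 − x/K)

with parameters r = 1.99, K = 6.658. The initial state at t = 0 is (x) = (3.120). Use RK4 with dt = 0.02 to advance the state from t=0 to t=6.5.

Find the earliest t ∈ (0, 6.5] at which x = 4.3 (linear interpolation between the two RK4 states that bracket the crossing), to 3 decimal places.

t=0.000: state=(3.120)
step 1 (dt=0.02): k1=(3.299), k2=(3.303), k3=(3.303), k4=(3.306); state += dt/6·(k1+2k2+2k3+k4)
t=0.020: state=(3.186)
t=0.040: state=(3.252)
t=0.060: state=(3.318)
t=0.360: state=(4.285)
next step: t=0.380: state=(4.345) — x has crossed 4.3
linear interpolation between t=0.360 (4.28455) and t=0.380 (4.34499) → t≈0.365

t = 0.365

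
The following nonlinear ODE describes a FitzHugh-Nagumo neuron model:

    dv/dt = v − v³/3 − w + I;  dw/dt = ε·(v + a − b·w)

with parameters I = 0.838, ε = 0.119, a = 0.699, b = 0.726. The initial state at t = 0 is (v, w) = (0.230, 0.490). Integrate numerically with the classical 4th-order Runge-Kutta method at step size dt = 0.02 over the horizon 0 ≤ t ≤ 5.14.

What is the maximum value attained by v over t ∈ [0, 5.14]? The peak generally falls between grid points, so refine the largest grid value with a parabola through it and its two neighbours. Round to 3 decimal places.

max v = 1.691

t=0.000: state=(0.230, 0.490)
step 1 (dt=0.02): k1=(0.574, 0.068), k2=(0.579, 0.069), k3=(0.579, 0.069), k4=(0.583, 0.069); state += dt/6·(k1+2k2+2k3+k4)
t=0.020: state=(0.242, 0.491)
t=0.040: state=(0.253, 0.493)
t=0.060: state=(0.265, 0.494)
continuing one RK4 step at a time; state shown every 10 steps (Δt=0.2):
t=0.200: state=(0.355, 0.505)
t=0.400: state=(0.499, 0.523)
t=0.600: state=(0.663, 0.544)
t=0.800: state=(0.841, 0.569)
t=1.000: state=(1.024, 0.598)
t=1.200: state=(1.199, 0.630)
t=1.400: state=(1.353, 0.666)
t=1.600: state=(1.477, 0.705)
t=1.800: state=(1.568, 0.745)
t=2.000: state=(1.629, 0.787)
t=2.200: state=(1.666, 0.828)
t=2.400: state=(1.685, 0.870)
t=2.600: state=(1.691, 0.912)
t=2.800: state=(1.688, 0.952)
t=3.000: state=(1.680, 0.992)
t=3.200: state=(1.667, 1.031)
t=3.400: state=(1.652, 1.069)
t=3.600: state=(1.635, 1.106)
t=3.800: state=(1.616, 1.142)
t=4.000: state=(1.597, 1.177)
t=4.200: state=(1.576, 1.211)
t=4.400: state=(1.556, 1.243)
t=4.600: state=(1.535, 1.275)
t=4.800: state=(1.513, 1.306)
t=5.000: state=(1.491, 1.335)
t=5.140: state=(1.475, 1.355)
largest grid value and its neighbours: v(2.600)=1.69075, v(2.620)=1.69082, v(2.640)=1.69082
parabola through these three points peaks at t≈2.628 with v≈1.69083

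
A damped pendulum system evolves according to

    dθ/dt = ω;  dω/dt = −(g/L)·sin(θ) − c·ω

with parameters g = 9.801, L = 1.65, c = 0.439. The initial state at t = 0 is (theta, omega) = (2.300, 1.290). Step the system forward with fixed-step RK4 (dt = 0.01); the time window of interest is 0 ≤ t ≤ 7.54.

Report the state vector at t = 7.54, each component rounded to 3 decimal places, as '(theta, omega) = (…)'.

(theta, omega) = (-0.420, -0.222)

t=0.000: state=(2.300, 1.290)
step 1 (dt=0.01): k1=(1.290, -4.996), k2=(1.265, -4.959), k3=(1.265, -4.960), k4=(1.240, -4.924); state += dt/6·(k1+2k2+2k3+k4)
t=0.010: state=(2.313, 1.240)
t=0.020: state=(2.325, 1.192)
t=0.030: state=(2.336, 1.143)
continuing one RK4 step at a time; state shown every 25 steps (Δt=0.25):
t=0.250: state=(2.483, 0.223)
t=0.500: state=(2.426, -0.673)
t=0.750: state=(2.139, -1.648)
t=1.000: state=(1.586, -2.799)
t=1.250: state=(0.753, -3.772)
t=1.500: state=(-0.213, -3.727)
t=1.750: state=(-1.010, -2.517)
t=2.000: state=(-1.441, -0.925)
t=2.250: state=(-1.482, 0.573)
t=2.500: state=(-1.170, 1.880)
t=2.750: state=(-0.577, 2.758)
t=3.000: state=(0.135, 2.764)
t=3.250: state=(0.728, 1.867)
t=3.500: state=(1.035, 0.565)
t=3.750: state=(1.013, -0.714)
t=4.000: state=(0.701, -1.715)
t=4.250: state=(0.203, -2.151)
t=4.500: state=(-0.310, -1.837)
t=4.750: state=(-0.668, -0.962)
t=5.000: state=(-0.777, 0.092)
t=5.250: state=(-0.633, 1.012)
t=5.500: state=(-0.303, 1.549)
t=5.750: state=(0.094, 1.528)
t=6.000: state=(0.418, 0.996)
t=6.250: state=(0.570, 0.204)
t=6.500: state=(0.522, -0.566)
t=6.750: state=(0.308, -1.084)
t=7.000: state=(0.014, -1.196)
t=7.250: state=(-0.255, -0.891)
t=7.500: state=(-0.409, -0.323)
t=7.540: state=(-0.420, -0.222)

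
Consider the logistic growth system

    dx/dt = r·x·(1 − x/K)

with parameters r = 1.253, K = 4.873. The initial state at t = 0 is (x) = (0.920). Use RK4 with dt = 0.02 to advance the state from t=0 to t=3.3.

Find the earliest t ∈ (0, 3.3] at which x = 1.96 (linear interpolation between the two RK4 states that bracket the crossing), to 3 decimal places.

t = 0.847

t=0.000: state=(0.920)
step 1 (dt=0.02): k1=(0.935), k2=(0.942), k3=(0.942), k4=(0.950); state += dt/6·(k1+2k2+2k3+k4)
t=0.020: state=(0.939)
t=0.040: state=(0.958)
t=0.060: state=(0.977)
continuing one RK4 step at a time; state shown every 10 steps (Δt=0.2):
t=0.200: state=(1.122)
t=0.400: state=(1.352)
t=0.600: state=(1.610)
t=0.800: state=(1.891)
t=0.840: state=(1.949)
next step: t=0.860: state=(1.979) — x has crossed 1.96
linear interpolation between t=0.840 (1.94935) and t=0.860 (1.97873) → t≈0.847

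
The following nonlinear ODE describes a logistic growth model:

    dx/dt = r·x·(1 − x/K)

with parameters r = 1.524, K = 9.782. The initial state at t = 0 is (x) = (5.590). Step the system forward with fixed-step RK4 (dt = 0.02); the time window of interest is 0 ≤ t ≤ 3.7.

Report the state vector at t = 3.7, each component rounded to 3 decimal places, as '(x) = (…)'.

(x) = (9.756)

t=0.000: state=(5.590)
step 1 (dt=0.02): k1=(3.651), k2=(3.643), k3=(3.643), k4=(3.634); state += dt/6·(k1+2k2+2k3+k4)
t=0.020: state=(5.663)
t=0.040: state=(5.735)
t=0.060: state=(5.807)
continuing one RK4 step at a time; state shown every 10 steps (Δt=0.2):
t=0.200: state=(6.299)
t=0.400: state=(6.949)
t=0.600: state=(7.522)
t=0.800: state=(8.008)
t=1.000: state=(8.408)
t=1.200: state=(8.730)
t=1.400: state=(8.984)
t=1.600: state=(9.181)
t=1.800: state=(9.332)
t=2.000: state=(9.446)
t=2.200: state=(9.532)
t=2.400: state=(9.596)
t=2.600: state=(9.644)
t=2.800: state=(9.680)
t=3.000: state=(9.707)
t=3.200: state=(9.726)
t=3.400: state=(9.741)
t=3.600: state=(9.752)
t=3.700: state=(9.756)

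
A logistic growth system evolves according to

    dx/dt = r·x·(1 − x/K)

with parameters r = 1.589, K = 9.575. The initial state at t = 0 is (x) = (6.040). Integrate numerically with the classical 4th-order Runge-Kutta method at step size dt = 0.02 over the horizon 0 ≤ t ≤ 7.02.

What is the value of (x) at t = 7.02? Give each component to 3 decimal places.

t=0.000: state=(6.040)
step 1 (dt=0.02): k1=(3.543), k2=(3.528), k3=(3.528), k4=(3.513); state += dt/6·(k1+2k2+2k3+k4)
t=0.020: state=(6.111)
t=0.040: state=(6.181)
t=0.060: state=(6.250)
continuing one RK4 step at a time; state shown every 25 steps (Δt=0.5):
t=0.500: state=(7.573)
t=1.000: state=(8.553)
t=1.500: state=(9.085)
t=2.000: state=(9.347)
t=2.500: state=(9.471)
t=3.000: state=(9.528)
t=3.500: state=(9.554)
t=4.000: state=(9.565)
t=4.500: state=(9.571)
t=5.000: state=(9.573)
t=5.500: state=(9.574)
t=6.000: state=(9.575)
t=6.500: state=(9.575)
t=7.000: state=(9.575)
t=7.020: state=(9.575)

(x) = (9.575)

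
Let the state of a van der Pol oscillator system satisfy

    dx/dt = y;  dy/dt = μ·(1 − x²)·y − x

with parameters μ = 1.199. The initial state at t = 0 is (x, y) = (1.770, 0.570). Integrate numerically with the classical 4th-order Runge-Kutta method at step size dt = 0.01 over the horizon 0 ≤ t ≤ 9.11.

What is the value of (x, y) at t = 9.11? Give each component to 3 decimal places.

t=0.000: state=(1.770, 0.570)
step 1 (dt=0.01): k1=(0.570, -3.228), k2=(0.554, -3.196), k3=(0.554, -3.196), k4=(0.538, -3.164); state += dt/6·(k1+2k2+2k3+k4)
t=0.010: state=(1.776, 0.538)
t=0.020: state=(1.781, 0.507)
t=0.030: state=(1.786, 0.476)
continuing one RK4 step at a time; state shown every 50 steps (Δt=0.5):
t=0.500: state=(1.775, -0.349)
t=1.000: state=(1.519, -0.649)
t=1.500: state=(1.124, -0.957)
t=2.000: state=(0.507, -1.603)
t=2.500: state=(-0.590, -2.789)
t=3.000: state=(-1.800, -1.362)
t=3.500: state=(-1.991, 0.215)
t=4.000: state=(-1.787, 0.536)
t=4.500: state=(-1.473, 0.727)
t=5.000: state=(-1.038, 1.053)
t=5.500: state=(-0.350, 1.811)
t=6.000: state=(0.862, 2.887)
t=6.500: state=(1.911, 0.874)
t=7.000: state=(1.970, -0.316)
t=7.500: state=(1.738, -0.570)
t=8.000: state=(1.406, -0.771)
t=8.500: state=(0.939, -1.145)
t=9.000: state=(0.177, -2.027)
t=9.110: state=(-0.061, -2.317)

(x, y) = (-0.061, -2.317)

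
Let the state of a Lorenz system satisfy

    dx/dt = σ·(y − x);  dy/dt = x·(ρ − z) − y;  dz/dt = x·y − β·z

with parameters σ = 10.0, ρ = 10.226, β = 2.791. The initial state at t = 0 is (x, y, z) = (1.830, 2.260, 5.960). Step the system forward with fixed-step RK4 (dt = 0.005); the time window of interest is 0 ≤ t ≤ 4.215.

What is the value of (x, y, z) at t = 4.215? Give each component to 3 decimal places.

(x, y, z) = (4.936, 5.073, 8.842)

t=0.000: state=(1.830, 2.260, 5.960)
step 1 (dt=0.005): k1=(4.300, 5.547, -12.499), k2=(4.331, 5.636, -12.362), k3=(4.333, 5.636, -12.362), k4=(4.365, 5.725, -12.225); state += dt/6·(k1+2k2+2k3+k4)
t=0.005: state=(1.852, 2.288, 5.898)
t=0.010: state=(1.874, 2.317, 5.838)
t=0.015: state=(1.896, 2.347, 5.779)
continuing one RK4 step at a time; state shown every 40 steps (Δt=0.2):
t=0.200: state=(3.161, 4.142, 4.634)
t=0.400: state=(5.760, 7.208, 6.767)
t=0.600: state=(7.187, 6.725, 11.764)
t=0.800: state=(4.796, 3.514, 11.235)
t=1.000: state=(3.363, 3.206, 8.283)
t=1.200: state=(3.870, 4.468, 6.799)
t=1.400: state=(5.430, 6.249, 7.858)
t=1.600: state=(6.281, 6.139, 10.480)
t=1.800: state=(5.143, 4.413, 10.577)
t=2.000: state=(4.178, 4.013, 8.870)
t=2.200: state=(4.429, 4.795, 7.915)
t=2.400: state=(5.337, 5.773, 8.586)
t=2.600: state=(5.733, 5.633, 9.947)
t=2.800: state=(5.122, 4.732, 9.981)
t=3.000: state=(4.589, 4.495, 9.029)
t=3.200: state=(4.749, 4.970, 8.512)
t=3.400: state=(5.259, 5.482, 8.945)
t=3.600: state=(5.427, 5.354, 9.649)
t=3.800: state=(5.086, 4.878, 9.626)
t=4.000: state=(4.807, 4.764, 9.097)
t=4.200: state=(4.916, 5.046, 8.838)
t=4.215: state=(4.936, 5.073, 8.842)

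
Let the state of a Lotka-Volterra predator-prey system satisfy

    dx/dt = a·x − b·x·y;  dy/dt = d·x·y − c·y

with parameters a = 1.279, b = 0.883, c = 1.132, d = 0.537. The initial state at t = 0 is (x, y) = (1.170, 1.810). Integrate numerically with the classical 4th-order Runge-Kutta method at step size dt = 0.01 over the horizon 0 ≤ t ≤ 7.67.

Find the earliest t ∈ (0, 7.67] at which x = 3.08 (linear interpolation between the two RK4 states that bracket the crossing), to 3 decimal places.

t=0.000: state=(1.170, 1.810)
step 1 (dt=0.01): k1=(-0.373, -0.912), k2=(-0.368, -0.911), k3=(-0.368, -0.911), k4=(-0.363, -0.911); state += dt/6·(k1+2k2+2k3+k4)
t=0.010: state=(1.166, 1.801)
t=0.020: state=(1.163, 1.792)
t=0.030: state=(1.159, 1.783)
continuing one RK4 step at a time; state shown every 25 steps (Δt=0.25):
t=0.250: state=(1.107, 1.588)
t=0.500: state=(1.098, 1.387)
t=0.750: state=(1.136, 1.213)
t=1.000: state=(1.216, 1.070)
t=1.250: state=(1.339, 0.957)
t=1.500: state=(1.507, 0.872)
t=1.750: state=(1.723, 0.816)
t=2.000: state=(1.989, 0.788)
t=2.250: state=(2.301, 0.792)
t=2.500: state=(2.650, 0.832)
t=2.750: state=(3.011, 0.917)
t=2.790: state=(3.067, 0.935)
next step: t=2.800: state=(3.081, 0.940) — x has crossed 3.08
linear interpolation between t=2.790 (3.06726) and t=2.800 (3.08113) → t≈2.799

t = 2.799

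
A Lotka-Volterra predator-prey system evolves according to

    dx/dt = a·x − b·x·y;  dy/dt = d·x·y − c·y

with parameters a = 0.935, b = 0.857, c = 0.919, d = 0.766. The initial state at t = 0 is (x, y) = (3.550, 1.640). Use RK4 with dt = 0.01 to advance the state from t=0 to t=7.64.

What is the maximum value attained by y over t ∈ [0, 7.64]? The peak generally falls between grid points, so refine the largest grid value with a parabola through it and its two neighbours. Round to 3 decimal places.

t=0.000: state=(3.550, 1.640)
step 1 (dt=0.01): k1=(-1.670, 2.952), k2=(-1.711, 2.968), k3=(-1.711, 2.968), k4=(-1.752, 2.984); state += dt/6·(k1+2k2+2k3+k4)
t=0.010: state=(3.533, 1.670)
t=0.020: state=(3.515, 1.700)
t=0.030: state=(3.496, 1.730)
continuing one RK4 step at a time; state shown every 25 steps (Δt=0.25):
t=0.250: state=(2.902, 2.434)
t=0.500: state=(2.015, 3.099)
t=0.750: state=(1.265, 3.358)
t=1.000: state=(0.784, 3.234)
t=1.250: state=(0.512, 2.902)
t=1.500: state=(0.363, 2.505)
t=1.750: state=(0.279, 2.115)
t=2.000: state=(0.233, 1.765)
t=2.250: state=(0.209, 1.463)
t=2.500: state=(0.198, 1.208)
t=2.750: state=(0.198, 0.997)
t=3.000: state=(0.206, 0.824)
t=3.250: state=(0.221, 0.682)
t=3.500: state=(0.245, 0.567)
t=3.750: state=(0.277, 0.473)
t=4.000: state=(0.318, 0.398)
t=4.250: state=(0.372, 0.338)
t=4.500: state=(0.439, 0.290)
t=4.750: state=(0.524, 0.253)
t=5.000: state=(0.629, 0.224)
t=5.250: state=(0.759, 0.203)
t=5.500: state=(0.919, 0.190)
t=5.750: state=(1.116, 0.183)
t=6.000: state=(1.356, 0.184)
t=6.250: state=(1.645, 0.195)
t=6.500: state=(1.988, 0.219)
t=6.750: state=(2.386, 0.265)
t=7.000: state=(2.826, 0.346)
t=7.250: state=(3.268, 0.494)
t=7.500: state=(3.619, 0.761)
t=7.640: state=(3.716, 0.992)
largest grid value and its neighbours: y(0.770)=3.35969, y(0.780)=3.35982, y(0.790)=3.35936
parabola through these three points peaks at t≈0.777 with y≈3.35985

max y = 3.360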